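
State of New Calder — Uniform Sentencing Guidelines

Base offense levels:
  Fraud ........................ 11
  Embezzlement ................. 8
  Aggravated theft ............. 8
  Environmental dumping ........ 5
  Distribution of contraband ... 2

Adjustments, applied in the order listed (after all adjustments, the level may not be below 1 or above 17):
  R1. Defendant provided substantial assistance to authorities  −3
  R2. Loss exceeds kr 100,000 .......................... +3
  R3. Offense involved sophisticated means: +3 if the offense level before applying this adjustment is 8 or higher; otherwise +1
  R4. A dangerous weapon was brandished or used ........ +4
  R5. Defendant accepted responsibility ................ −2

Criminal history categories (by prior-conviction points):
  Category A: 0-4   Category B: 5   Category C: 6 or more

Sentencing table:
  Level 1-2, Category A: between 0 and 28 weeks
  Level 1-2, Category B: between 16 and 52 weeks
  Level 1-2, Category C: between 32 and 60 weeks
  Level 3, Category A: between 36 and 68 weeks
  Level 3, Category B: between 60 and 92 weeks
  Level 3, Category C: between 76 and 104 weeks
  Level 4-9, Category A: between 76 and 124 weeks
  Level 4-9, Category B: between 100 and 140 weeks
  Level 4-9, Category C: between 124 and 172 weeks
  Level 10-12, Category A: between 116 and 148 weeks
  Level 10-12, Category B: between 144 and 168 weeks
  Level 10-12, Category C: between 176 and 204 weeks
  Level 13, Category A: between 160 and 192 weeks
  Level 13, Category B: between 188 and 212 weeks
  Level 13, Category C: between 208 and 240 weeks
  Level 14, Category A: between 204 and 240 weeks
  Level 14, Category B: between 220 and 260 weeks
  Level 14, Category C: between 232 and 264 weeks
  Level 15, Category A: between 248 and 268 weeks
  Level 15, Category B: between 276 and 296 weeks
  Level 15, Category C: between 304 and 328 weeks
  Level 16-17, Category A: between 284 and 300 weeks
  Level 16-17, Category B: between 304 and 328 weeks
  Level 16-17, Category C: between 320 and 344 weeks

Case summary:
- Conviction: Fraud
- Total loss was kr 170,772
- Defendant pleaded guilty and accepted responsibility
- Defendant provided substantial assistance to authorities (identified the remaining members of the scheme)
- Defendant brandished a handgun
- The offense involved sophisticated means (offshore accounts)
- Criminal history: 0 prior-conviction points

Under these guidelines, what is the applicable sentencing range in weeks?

Base offense level for fraud: 11.
R1 applies: 11 − 3 = 8.
R2 applies: 8 + 3 = 11.
R3 applies (level before this adjustment is 11 ≥ 8, so +3): 11 + 3 = 14.
R4 applies: 14 + 4 = 18.
R5 applies: 18 − 2 = 16.
Final offense level: 16.
Criminal history: 0 prior points → Category A (0-4).
Level 16 falls in the 16-17 band.
Grid: Level 16-17 × Category A = 284-300 weeks.

284-300 weeks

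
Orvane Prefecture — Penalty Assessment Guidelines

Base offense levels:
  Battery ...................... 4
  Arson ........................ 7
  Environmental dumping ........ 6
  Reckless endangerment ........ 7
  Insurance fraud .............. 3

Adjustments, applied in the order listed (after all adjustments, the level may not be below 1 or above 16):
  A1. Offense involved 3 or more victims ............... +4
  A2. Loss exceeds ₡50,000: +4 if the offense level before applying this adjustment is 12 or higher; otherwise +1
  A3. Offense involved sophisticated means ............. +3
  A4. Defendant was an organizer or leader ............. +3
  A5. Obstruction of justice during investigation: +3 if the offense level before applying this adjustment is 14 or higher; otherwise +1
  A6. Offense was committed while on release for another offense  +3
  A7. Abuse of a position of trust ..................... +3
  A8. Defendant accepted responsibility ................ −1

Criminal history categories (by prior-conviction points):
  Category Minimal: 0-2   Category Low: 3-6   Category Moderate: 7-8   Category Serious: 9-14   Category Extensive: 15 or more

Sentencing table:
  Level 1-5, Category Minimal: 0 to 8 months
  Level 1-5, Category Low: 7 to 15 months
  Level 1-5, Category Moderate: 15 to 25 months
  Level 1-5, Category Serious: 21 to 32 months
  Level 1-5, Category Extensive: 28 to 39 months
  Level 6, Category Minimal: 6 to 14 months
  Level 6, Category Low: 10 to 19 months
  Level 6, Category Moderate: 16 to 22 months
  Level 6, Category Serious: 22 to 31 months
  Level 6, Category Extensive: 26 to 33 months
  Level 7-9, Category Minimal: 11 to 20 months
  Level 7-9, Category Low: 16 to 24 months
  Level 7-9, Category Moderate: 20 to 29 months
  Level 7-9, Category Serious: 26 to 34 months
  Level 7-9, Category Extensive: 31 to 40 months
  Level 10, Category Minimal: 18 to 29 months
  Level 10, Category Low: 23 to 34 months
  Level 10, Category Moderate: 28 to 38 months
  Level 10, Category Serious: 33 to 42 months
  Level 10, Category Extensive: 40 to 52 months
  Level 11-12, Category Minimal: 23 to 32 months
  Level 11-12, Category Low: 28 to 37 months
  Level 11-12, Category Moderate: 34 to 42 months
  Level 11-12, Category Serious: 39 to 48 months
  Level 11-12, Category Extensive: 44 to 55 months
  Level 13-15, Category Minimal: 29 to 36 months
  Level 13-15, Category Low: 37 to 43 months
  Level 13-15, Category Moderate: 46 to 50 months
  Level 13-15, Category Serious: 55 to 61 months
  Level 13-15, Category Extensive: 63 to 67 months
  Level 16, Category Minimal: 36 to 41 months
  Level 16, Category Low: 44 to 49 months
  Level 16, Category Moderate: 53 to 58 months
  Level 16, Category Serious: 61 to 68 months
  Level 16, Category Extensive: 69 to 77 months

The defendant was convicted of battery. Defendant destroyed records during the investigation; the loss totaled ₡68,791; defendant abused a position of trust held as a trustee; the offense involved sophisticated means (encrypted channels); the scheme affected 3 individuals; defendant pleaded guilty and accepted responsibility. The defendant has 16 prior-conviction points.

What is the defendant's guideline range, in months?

Base offense level for battery: 4.
A1 applies: 4 + 4 = 8.
A2 applies (level before this adjustment is 8 < 12, so +1): 8 + 1 = 9.
A3 applies: 9 + 3 = 12.
A4 does not apply.
A5 applies (level before this adjustment is 12 < 14, so +1): 12 + 1 = 13.
A6 does not apply.
A7 applies: 13 + 3 = 16.
A8 applies: 16 − 1 = 15.
Final offense level: 15.
Criminal history: 16 prior points → Category Extensive (15+).
Level 15 falls in the 13-15 band.
Grid: Level 13-15 × Category Extensive = 63-67 months.

63-67 months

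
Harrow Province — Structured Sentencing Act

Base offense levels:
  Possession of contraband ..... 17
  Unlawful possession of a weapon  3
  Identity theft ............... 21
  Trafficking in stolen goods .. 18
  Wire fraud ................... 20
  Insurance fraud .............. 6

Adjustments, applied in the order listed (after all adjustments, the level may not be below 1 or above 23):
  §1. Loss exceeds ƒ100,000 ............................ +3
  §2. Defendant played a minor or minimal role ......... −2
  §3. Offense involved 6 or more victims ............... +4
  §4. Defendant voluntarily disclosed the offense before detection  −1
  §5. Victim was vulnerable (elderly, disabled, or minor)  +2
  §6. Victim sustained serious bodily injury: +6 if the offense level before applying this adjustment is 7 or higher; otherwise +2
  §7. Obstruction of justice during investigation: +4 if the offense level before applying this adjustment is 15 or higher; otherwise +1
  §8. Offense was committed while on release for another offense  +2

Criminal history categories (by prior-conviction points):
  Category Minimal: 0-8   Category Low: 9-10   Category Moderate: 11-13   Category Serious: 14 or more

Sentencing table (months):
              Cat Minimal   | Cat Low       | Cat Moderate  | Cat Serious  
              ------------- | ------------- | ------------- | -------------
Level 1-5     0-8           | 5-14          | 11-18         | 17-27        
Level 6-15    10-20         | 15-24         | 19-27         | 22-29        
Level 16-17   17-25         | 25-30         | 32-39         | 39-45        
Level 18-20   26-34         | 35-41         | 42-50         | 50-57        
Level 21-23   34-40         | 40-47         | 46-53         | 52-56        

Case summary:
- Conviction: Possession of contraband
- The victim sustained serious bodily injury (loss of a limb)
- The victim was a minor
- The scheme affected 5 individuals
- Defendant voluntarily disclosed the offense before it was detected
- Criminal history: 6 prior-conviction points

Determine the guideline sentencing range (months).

Base offense level for possession of contraband: 17.
§3 does not apply.
§4 applies: 17 − 1 = 16.
§5 applies: 16 + 2 = 18.
§6 applies (level before this adjustment is 18 ≥ 7, so +6): 18 + 6 = 24.
§7 does not apply.
Level 24 exceeds the maximum of 23; capped at 23.
Final offense level: 23.
Criminal history: 6 prior points → Category Minimal (0-8).
Level 23 falls in the 21-23 band.
Grid: Level 21-23 × Category Minimal = 34-40 months.

34-40 months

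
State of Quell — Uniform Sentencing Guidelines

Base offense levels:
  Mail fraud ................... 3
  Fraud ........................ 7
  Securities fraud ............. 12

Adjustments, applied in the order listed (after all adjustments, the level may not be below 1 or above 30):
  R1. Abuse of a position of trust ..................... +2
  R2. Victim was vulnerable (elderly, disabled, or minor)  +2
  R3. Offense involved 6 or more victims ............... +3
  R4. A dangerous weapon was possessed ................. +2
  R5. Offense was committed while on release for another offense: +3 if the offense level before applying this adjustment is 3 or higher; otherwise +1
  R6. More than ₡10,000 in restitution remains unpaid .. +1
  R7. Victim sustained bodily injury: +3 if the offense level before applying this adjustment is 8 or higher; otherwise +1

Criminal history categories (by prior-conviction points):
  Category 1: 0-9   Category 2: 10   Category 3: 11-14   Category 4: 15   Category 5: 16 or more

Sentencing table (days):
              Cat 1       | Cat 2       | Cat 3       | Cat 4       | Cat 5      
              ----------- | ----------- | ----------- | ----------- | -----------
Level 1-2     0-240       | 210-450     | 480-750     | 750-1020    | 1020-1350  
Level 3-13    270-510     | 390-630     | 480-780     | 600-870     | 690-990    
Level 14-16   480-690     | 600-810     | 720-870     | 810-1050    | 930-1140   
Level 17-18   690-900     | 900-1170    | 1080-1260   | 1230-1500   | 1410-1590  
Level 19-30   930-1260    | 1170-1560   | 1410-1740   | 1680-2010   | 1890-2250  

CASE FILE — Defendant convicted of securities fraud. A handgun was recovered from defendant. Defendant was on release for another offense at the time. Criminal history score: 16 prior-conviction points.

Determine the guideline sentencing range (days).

1410-1590 days

Base offense level for securities fraud: 12.
R1 does not apply.
R2 does not apply.
R3 does not apply.
R4 applies: 12 + 2 = 14.
R5 applies (level before this adjustment is 14 ≥ 3, so +3): 14 + 3 = 17.
Final offense level: 17.
Criminal history: 16 prior points → Category 5 (16+).
Level 17 falls in the 17-18 band.
Grid: Level 17-18 × Category 5 = 1410-1590 days.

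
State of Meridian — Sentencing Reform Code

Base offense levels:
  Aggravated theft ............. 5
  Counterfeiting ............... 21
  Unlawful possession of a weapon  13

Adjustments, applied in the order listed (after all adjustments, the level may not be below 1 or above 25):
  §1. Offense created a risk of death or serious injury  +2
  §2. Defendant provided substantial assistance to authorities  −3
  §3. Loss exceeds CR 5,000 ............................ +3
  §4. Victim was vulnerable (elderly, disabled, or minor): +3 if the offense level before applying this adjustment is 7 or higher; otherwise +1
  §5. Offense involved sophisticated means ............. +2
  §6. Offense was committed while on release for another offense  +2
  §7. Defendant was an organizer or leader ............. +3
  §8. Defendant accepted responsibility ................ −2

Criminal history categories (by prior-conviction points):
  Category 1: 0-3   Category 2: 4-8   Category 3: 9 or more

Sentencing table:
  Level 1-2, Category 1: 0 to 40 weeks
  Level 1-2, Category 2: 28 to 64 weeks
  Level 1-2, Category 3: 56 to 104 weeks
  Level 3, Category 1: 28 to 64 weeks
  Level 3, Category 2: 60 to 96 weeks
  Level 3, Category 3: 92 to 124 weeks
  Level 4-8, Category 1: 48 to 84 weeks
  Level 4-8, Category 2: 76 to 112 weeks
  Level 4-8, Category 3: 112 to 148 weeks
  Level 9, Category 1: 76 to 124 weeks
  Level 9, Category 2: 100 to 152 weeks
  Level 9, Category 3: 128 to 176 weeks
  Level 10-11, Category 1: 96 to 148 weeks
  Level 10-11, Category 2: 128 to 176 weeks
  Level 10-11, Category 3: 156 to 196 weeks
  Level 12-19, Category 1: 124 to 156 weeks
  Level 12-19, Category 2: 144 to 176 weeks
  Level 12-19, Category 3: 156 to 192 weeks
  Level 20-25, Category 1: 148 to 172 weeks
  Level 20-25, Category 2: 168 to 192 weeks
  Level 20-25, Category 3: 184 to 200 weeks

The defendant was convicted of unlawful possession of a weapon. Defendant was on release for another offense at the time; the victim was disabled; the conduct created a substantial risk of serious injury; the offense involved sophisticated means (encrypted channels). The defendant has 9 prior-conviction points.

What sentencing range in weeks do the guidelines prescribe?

Base offense level for unlawful possession of a weapon: 13.
§1 applies: 13 + 2 = 15.
§3 does not apply.
§4 applies (level before this adjustment is 15 ≥ 7, so +3): 15 + 3 = 18.
§5 applies: 18 + 2 = 20.
§6 applies: 20 + 2 = 22.
§8 does not apply.
Final offense level: 22.
Criminal history: 9 prior points → Category 3 (9+).
Level 22 falls in the 20-25 band.
Grid: Level 20-25 × Category 3 = 184-200 weeks.

184-200 weeks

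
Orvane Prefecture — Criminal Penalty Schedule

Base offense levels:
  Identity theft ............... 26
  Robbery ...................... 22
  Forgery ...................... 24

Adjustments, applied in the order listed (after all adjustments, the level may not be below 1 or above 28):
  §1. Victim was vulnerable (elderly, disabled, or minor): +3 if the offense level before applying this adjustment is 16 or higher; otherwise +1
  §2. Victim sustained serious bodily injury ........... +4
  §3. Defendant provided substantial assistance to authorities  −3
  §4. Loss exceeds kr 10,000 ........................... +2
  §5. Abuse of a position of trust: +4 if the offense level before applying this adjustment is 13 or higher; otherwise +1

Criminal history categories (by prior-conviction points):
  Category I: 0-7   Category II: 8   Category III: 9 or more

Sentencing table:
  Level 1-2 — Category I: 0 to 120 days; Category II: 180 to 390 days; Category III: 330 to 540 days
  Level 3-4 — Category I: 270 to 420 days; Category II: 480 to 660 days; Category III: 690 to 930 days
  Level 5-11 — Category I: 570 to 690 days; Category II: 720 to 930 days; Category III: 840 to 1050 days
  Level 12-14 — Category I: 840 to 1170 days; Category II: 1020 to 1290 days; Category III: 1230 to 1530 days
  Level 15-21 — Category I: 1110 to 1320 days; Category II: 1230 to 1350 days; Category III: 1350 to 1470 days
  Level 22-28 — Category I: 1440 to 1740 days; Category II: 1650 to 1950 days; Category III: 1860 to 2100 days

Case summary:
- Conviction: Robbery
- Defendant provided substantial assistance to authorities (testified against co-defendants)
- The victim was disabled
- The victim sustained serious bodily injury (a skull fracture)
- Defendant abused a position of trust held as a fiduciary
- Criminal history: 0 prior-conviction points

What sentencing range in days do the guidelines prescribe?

Base offense level for robbery: 22.
§1 applies (level before this adjustment is 22 ≥ 16, so +3): 22 + 3 = 25.
§2 applies: 25 + 4 = 29.
§3 applies: 29 − 3 = 26.
§5 applies (level before this adjustment is 26 ≥ 13, so +4): 26 + 4 = 30.
Level 30 exceeds the maximum of 28; capped at 28.
Final offense level: 28.
Criminal history: 0 prior points → Category I (0-7).
Level 28 falls in the 22-28 band.
Grid: Level 22-28 × Category I = 1440-1740 days.

1440-1740 days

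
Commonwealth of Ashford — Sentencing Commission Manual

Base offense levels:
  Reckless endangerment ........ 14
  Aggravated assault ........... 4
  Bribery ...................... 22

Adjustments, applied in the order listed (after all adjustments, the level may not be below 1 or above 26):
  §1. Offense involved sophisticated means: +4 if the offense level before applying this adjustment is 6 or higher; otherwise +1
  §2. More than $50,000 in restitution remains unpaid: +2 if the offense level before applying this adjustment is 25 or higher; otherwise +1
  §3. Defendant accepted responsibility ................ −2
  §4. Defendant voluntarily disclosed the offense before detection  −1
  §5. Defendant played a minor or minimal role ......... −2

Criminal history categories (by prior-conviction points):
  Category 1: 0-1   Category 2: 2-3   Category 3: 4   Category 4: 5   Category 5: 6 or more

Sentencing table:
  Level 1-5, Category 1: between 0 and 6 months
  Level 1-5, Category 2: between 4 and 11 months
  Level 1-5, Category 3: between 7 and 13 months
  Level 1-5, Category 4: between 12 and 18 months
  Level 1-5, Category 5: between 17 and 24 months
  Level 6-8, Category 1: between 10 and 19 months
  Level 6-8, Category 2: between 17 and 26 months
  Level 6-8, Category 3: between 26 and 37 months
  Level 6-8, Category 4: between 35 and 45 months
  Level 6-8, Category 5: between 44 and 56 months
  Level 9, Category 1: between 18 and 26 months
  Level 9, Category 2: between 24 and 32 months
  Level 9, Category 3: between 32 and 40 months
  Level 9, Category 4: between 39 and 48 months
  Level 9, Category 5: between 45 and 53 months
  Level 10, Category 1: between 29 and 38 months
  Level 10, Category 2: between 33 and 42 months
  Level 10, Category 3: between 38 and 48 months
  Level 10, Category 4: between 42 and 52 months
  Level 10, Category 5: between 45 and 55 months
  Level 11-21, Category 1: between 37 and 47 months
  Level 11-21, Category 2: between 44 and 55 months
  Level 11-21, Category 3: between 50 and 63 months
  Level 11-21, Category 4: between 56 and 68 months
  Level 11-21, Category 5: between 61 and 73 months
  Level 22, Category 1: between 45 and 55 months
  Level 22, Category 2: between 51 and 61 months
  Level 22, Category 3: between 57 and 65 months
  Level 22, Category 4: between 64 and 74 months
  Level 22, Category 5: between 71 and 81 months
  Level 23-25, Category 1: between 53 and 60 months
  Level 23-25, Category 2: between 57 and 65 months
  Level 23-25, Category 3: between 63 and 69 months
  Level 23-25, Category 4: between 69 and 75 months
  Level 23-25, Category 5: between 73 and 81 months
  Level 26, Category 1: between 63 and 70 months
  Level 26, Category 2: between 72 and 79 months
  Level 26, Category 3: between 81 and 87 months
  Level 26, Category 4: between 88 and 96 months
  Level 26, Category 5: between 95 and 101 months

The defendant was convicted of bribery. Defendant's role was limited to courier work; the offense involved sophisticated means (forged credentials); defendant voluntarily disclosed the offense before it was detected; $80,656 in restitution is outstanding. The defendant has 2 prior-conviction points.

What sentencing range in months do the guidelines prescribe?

Base offense level for bribery: 22.
§1 applies (level before this adjustment is 22 ≥ 6, so +4): 22 + 4 = 26.
§2 applies (level before this adjustment is 26 ≥ 25, so +2): 26 + 2 = 28.
§4 applies: 28 − 1 = 27.
§5 applies: 27 − 2 = 25.
Final offense level: 25.
Criminal history: 2 prior points → Category 2 (2-3).
Level 25 falls in the 23-25 band.
Grid: Level 23-25 × Category 2 = 57-65 months.

57-65 months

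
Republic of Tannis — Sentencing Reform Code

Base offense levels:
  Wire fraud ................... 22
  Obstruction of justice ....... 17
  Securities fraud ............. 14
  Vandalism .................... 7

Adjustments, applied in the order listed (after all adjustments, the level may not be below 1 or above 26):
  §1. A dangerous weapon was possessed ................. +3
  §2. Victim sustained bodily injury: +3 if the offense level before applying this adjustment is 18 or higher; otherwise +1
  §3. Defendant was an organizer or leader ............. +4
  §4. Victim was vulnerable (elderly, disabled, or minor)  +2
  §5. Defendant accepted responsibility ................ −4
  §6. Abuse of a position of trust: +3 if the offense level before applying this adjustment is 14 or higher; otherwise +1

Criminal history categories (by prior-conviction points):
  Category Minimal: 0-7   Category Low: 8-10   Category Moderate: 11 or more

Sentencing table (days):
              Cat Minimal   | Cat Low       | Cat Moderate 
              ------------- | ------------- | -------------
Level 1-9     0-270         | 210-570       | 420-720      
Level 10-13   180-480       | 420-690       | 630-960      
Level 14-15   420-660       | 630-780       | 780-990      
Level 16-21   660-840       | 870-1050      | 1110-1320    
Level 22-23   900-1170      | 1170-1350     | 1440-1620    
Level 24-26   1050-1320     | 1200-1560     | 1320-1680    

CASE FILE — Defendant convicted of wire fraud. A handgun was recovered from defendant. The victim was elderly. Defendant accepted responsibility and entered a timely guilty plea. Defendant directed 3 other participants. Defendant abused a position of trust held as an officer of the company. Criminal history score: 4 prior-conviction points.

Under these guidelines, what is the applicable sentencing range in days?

1050-1320 days

Base offense level for wire fraud: 22.
§1 applies: 22 + 3 = 25.
§3 applies: 25 + 4 = 29.
§4 applies: 29 + 2 = 31.
§5 applies: 31 − 4 = 27.
§6 applies (level before this adjustment is 27 ≥ 14, so +3): 27 + 3 = 30.
Level 30 exceeds the maximum of 26; capped at 26.
Final offense level: 26.
Criminal history: 4 prior points → Category Minimal (0-7).
Level 26 falls in the 24-26 band.
Grid: Level 24-26 × Category Minimal = 1050-1320 days.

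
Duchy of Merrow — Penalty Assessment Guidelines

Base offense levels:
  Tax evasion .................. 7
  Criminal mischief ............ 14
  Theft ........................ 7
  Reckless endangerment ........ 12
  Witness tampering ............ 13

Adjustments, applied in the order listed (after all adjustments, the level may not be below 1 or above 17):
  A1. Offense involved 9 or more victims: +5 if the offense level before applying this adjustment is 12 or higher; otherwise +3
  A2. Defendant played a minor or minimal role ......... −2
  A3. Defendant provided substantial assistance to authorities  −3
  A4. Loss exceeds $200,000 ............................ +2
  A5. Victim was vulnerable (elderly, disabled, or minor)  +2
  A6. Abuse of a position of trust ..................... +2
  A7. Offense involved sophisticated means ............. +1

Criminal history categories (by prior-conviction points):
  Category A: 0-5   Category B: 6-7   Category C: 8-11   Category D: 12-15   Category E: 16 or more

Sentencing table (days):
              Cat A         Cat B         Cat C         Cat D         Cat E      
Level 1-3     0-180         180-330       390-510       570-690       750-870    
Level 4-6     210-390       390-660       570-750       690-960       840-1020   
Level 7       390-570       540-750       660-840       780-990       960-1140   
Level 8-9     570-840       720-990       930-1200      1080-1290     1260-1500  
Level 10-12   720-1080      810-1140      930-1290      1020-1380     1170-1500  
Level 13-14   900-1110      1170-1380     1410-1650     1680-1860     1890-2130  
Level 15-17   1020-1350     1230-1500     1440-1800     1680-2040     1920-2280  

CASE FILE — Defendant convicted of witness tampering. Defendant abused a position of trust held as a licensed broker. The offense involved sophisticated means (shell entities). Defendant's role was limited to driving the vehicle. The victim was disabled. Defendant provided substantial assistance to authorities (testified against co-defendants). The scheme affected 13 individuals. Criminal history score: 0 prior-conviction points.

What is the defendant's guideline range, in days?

1020-1350 days

Base offense level for witness tampering: 13.
A1 applies (level before this adjustment is 13 ≥ 12, so +5): 13 + 5 = 18.
A2 applies: 18 − 2 = 16.
A3 applies: 16 − 3 = 13.
A5 applies: 13 + 2 = 15.
A6 applies: 15 + 2 = 17.
A7 applies: 17 + 1 = 18.
Level 18 exceeds the maximum of 17; capped at 17.
Final offense level: 17.
Criminal history: 0 prior points → Category A (0-5).
Level 17 falls in the 15-17 band.
Grid: Level 15-17 × Category A = 1020-1350 days.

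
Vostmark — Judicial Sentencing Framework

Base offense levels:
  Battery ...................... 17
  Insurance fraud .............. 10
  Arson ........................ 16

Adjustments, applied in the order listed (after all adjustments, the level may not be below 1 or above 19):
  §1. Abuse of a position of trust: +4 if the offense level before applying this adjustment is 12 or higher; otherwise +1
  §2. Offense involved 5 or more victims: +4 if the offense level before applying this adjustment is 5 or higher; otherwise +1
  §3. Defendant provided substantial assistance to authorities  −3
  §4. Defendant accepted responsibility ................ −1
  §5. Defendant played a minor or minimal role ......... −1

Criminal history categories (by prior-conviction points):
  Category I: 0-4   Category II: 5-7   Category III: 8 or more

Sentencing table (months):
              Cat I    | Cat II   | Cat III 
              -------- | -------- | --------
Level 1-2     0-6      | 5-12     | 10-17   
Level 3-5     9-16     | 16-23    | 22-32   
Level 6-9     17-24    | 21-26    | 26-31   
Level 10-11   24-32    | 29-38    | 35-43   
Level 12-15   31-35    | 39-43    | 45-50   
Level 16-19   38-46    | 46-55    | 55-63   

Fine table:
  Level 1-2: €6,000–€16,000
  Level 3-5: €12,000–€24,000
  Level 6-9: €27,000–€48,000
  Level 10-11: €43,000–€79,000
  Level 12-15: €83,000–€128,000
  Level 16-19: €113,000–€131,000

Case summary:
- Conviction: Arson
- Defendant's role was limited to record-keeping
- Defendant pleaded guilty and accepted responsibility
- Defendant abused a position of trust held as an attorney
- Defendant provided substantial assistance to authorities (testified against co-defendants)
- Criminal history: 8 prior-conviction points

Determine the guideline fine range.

€83,000–€128,000

Base offense level for arson: 16.
§1 applies (level before this adjustment is 16 ≥ 12, so +4): 16 + 4 = 20.
§3 applies: 20 − 3 = 17.
§4 applies: 17 − 1 = 16.
§5 applies: 16 − 1 = 15.
Final offense level: 15.
Level 15 falls in the 12-15 band.
Fine table: Level 12-15 → €83,000–€128,000.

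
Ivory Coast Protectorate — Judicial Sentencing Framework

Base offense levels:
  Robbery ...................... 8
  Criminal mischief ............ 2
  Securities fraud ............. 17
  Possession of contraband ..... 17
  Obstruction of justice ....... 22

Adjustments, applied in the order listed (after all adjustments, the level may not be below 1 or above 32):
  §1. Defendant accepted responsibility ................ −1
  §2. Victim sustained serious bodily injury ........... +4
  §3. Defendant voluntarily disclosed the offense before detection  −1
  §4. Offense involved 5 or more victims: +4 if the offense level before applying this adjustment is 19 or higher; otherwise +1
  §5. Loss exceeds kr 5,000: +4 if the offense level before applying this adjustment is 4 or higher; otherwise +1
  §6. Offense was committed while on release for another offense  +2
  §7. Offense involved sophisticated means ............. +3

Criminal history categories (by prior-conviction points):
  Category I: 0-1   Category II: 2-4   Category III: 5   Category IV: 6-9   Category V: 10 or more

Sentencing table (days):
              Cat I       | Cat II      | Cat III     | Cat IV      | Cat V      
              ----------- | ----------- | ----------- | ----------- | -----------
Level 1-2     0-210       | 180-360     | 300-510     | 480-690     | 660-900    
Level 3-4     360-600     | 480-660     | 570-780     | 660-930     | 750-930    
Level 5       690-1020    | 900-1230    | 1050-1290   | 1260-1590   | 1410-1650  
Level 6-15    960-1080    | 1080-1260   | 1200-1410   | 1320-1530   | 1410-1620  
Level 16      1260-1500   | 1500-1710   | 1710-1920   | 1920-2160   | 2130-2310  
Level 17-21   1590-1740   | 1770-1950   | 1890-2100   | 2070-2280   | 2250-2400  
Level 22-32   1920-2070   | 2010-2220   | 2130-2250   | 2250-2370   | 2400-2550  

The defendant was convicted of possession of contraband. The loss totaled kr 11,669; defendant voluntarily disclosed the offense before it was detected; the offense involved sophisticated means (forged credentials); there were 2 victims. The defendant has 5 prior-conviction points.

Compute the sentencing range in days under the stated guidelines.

Base offense level for possession of contraband: 17.
§2 does not apply.
§3 applies: 17 − 1 = 16.
§4 does not apply.
§5 applies (level before this adjustment is 16 ≥ 4, so +4): 16 + 4 = 20.
§6 does not apply.
§7 applies: 20 + 3 = 23.
Final offense level: 23.
Criminal history: 5 prior points → Category III (5).
Level 23 falls in the 22-32 band.
Grid: Level 22-32 × Category III = 2130-2250 days.

2130-2250 days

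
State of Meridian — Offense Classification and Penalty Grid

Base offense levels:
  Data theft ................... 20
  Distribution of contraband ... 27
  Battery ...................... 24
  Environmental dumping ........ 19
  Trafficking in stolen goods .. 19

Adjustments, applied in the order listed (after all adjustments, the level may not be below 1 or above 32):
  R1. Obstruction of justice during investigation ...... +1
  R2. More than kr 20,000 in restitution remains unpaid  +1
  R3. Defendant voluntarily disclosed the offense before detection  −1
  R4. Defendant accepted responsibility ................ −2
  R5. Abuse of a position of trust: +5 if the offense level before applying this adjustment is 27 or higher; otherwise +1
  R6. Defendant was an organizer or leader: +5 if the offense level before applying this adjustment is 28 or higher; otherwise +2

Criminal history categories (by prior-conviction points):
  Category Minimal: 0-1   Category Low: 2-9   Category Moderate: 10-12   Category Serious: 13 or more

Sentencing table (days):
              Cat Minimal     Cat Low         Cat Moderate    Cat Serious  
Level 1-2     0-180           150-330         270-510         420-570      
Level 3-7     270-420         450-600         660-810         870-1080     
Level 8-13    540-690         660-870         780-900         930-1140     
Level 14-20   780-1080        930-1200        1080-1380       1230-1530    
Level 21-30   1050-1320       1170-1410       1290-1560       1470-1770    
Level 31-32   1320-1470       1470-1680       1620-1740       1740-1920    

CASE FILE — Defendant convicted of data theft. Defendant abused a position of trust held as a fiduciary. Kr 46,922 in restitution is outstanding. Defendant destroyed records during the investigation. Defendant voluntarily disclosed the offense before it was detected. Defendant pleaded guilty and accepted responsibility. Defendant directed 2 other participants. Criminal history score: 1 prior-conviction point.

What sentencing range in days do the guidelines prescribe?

1050-1320 days

Base offense level for data theft: 20.
R1 applies: 20 + 1 = 21.
R2 applies: 21 + 1 = 22.
R3 applies: 22 − 1 = 21.
R4 applies: 21 − 2 = 19.
R5 applies (level before this adjustment is 19 < 27, so +1): 19 + 1 = 20.
R6 applies (level before this adjustment is 20 < 28, so +2): 20 + 2 = 22.
Final offense level: 22.
Criminal history: 1 prior point → Category Minimal (0-1).
Level 22 falls in the 21-30 band.
Grid: Level 21-30 × Category Minimal = 1050-1320 days.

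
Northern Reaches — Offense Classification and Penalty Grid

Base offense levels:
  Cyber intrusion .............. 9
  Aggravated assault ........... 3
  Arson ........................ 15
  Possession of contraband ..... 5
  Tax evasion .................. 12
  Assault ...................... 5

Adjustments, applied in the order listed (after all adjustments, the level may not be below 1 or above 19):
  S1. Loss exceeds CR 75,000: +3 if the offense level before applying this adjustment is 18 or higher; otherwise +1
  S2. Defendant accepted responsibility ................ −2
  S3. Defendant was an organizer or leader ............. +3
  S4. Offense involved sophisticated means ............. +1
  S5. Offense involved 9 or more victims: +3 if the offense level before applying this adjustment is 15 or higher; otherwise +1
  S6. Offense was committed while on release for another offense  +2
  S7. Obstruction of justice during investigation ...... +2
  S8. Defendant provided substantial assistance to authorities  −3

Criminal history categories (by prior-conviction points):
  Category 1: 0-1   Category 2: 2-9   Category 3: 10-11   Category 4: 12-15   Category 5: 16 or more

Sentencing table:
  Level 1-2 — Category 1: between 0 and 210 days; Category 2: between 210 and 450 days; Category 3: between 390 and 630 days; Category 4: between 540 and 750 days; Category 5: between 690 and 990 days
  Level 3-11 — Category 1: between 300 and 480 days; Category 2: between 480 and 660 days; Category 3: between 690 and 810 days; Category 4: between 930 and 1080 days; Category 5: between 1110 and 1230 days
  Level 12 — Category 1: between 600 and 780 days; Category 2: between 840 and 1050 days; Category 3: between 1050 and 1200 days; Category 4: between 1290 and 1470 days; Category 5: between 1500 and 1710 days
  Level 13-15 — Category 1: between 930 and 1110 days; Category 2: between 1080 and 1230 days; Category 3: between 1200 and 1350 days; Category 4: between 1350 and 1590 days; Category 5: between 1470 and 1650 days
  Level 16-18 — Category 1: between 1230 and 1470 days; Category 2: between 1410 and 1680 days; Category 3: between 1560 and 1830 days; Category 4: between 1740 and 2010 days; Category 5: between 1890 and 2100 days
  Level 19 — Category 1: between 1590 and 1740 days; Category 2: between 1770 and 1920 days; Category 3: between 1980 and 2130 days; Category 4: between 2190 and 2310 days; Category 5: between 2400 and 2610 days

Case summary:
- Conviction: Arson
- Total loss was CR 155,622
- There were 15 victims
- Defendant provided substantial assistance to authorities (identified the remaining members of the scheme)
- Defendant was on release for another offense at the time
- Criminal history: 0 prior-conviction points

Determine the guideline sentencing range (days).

Base offense level for arson: 15.
S1 applies (level before this adjustment is 15 < 18, so +1): 15 + 1 = 16.
S4 does not apply.
S5 applies (level before this adjustment is 16 ≥ 15, so +3): 16 + 3 = 19.
S6 applies: 19 + 2 = 21.
S7 does not apply.
S8 applies: 21 − 3 = 18.
Final offense level: 18.
Criminal history: 0 prior points → Category 1 (0-1).
Level 18 falls in the 16-18 band.
Grid: Level 16-18 × Category 1 = 1230-1470 days.

1230-1470 days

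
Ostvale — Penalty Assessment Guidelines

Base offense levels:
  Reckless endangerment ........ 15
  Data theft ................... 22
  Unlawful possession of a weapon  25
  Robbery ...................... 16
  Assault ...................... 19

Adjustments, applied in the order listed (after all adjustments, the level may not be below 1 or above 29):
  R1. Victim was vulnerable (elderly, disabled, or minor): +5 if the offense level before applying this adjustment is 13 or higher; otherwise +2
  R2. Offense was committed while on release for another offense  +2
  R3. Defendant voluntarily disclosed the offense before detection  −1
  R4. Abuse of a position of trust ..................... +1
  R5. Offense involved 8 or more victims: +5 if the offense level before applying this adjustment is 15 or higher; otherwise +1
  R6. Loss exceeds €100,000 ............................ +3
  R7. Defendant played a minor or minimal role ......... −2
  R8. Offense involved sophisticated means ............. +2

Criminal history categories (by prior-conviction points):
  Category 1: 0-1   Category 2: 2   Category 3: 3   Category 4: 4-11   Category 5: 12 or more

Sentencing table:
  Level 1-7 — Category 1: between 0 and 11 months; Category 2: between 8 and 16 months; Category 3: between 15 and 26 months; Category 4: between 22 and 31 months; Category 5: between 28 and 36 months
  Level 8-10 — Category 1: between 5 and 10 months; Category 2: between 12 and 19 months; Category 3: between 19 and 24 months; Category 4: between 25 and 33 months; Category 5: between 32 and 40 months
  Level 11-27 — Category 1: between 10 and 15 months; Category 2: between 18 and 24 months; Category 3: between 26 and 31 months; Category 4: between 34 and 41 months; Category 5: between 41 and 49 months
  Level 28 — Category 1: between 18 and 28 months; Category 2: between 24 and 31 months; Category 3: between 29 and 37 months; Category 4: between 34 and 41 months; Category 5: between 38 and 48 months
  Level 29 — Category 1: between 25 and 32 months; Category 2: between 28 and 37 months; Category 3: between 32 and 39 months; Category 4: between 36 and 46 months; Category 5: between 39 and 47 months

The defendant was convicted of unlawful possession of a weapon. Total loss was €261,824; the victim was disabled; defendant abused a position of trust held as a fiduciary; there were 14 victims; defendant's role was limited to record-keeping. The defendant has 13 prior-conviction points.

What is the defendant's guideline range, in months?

Base offense level for unlawful possession of a weapon: 25.
R1 applies (level before this adjustment is 25 ≥ 13, so +5): 25 + 5 = 30.
R2 does not apply.
R4 applies: 30 + 1 = 31.
R5 applies (level before this adjustment is 31 ≥ 15, so +5): 31 + 5 = 36.
R6 applies: 36 + 3 = 39.
R7 applies: 39 − 2 = 37.
Level 37 exceeds the maximum of 29; capped at 29.
Final offense level: 29.
Criminal history: 13 prior points → Category 5 (12+).
Level 29 falls in the 29 band.
Grid: Level 29 × Category 5 = 39-47 months.

39-47 months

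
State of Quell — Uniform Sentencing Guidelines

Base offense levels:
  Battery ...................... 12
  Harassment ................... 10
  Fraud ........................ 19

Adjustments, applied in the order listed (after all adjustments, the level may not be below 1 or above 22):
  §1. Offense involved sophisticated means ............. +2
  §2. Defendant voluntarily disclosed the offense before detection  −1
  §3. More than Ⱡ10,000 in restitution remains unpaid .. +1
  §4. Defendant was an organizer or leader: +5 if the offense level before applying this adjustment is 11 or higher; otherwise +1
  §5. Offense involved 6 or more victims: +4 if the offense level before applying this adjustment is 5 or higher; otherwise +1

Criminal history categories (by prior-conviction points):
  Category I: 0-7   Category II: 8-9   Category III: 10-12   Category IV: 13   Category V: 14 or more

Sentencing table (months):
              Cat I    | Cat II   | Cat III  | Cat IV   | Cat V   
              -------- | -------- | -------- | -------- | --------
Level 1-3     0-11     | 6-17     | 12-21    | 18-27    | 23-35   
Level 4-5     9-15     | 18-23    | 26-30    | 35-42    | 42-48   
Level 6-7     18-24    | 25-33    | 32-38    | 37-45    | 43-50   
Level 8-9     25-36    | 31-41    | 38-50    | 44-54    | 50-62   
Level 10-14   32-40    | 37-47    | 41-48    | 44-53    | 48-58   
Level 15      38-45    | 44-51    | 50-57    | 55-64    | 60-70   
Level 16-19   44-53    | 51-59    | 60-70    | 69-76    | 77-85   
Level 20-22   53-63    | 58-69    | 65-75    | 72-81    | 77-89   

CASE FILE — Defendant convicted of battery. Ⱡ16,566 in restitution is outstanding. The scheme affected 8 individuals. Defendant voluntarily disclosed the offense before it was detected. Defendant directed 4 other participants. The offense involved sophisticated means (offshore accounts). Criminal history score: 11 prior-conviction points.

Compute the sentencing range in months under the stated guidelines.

Base offense level for battery: 12.
§1 applies: 12 + 2 = 14.
§2 applies: 14 − 1 = 13.
§3 applies: 13 + 1 = 14.
§4 applies (level before this adjustment is 14 ≥ 11, so +5): 14 + 5 = 19.
§5 applies (level before this adjustment is 19 ≥ 5, so +4): 19 + 4 = 23.
Level 23 exceeds the maximum of 22; capped at 22.
Final offense level: 22.
Criminal history: 11 prior points → Category III (10-12).
Level 22 falls in the 20-22 band.
Grid: Level 20-22 × Category III = 65-75 months.

65-75 months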